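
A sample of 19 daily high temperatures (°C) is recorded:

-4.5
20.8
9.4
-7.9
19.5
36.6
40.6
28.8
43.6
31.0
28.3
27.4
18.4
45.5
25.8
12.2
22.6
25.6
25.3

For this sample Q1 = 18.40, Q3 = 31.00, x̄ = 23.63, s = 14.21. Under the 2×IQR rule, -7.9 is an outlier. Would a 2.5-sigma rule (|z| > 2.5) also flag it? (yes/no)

no

z = (-7.9 − 23.63) / 14.21 = -2.22.
|z| = 2.22 ≤ 2.5.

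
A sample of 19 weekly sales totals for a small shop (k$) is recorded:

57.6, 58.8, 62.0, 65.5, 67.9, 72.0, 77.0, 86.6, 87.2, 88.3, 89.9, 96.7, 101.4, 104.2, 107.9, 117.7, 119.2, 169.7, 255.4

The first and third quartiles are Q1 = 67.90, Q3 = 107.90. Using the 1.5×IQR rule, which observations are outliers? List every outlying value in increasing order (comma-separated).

IQR = Q3 − Q1 = 107.90 − 67.90 = 40.00.
Lower fence = Q1 − 1.5·IQR = 67.90 − 60.00 = 7.90.
Upper fence = Q3 + 1.5·IQR = 107.90 + 60.00 = 167.90.
169.7 > 167.90 → outlier.
255.4 > 167.90 → outlier.
All remaining values lie within [7.90, 167.90].

169.7, 255.4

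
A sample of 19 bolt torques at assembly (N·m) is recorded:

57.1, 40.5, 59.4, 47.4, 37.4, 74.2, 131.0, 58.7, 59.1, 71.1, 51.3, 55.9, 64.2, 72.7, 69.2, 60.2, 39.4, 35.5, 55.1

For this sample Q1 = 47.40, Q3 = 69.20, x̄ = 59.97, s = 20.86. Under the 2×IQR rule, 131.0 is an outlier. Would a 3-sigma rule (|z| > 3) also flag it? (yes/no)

z = (131.0 − 59.97) / 20.86 = 3.41.
|z| = 3.41 > 3.

yes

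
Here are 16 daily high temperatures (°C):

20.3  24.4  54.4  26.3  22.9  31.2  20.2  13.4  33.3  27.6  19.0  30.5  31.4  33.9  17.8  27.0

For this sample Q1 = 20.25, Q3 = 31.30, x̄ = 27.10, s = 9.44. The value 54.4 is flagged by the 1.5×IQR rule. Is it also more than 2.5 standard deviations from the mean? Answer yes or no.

z = (54.4 − 27.10) / 9.44 = 2.89.
|z| = 2.89 > 2.5.

yes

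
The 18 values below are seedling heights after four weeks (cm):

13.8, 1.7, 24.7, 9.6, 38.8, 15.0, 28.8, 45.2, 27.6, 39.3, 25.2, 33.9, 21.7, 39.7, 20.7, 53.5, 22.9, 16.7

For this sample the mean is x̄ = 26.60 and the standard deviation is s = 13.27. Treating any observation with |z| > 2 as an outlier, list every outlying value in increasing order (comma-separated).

53.5

Cutoffs at x̄ ± 2s: 26.60 ± 2·13.27 = [0.06, 53.14].
53.5: z = 2.03, |z| > 2 → outlier.
Every other value lies within [0.06, 53.14].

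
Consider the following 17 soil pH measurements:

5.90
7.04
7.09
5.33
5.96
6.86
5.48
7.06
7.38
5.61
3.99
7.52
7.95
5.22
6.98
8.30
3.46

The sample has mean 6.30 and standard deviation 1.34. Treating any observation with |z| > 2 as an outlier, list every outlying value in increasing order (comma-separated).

3.46

Cutoffs at x̄ ± 2s: 6.30 ± 2·1.34 = [3.62, 8.98].
3.46: z = -2.12, |z| > 2 → outlier.
Every other value lies within [3.62, 8.98].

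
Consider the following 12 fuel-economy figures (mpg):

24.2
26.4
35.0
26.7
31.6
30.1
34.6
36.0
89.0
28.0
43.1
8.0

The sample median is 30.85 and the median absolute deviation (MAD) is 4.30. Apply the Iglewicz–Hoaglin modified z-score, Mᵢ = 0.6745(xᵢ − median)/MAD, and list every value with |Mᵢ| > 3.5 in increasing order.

|Mᵢ| > 3.5 ⇔ |xᵢ − 30.85| > 3.5·4.30/0.6745 = 22.31.
So outliers lie outside [8.54, 53.16].
8.0: M = -3.58 → outlier.
89.0: M = 9.12 → outlier.

8.0, 89.0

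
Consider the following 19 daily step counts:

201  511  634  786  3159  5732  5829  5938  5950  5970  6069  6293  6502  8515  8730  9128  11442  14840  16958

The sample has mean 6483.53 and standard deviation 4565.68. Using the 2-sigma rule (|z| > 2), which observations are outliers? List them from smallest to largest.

16958

Cutoffs at x̄ ± 2s: 6483.53 ± 2·4565.68 = [-2647.83, 15614.89].
16958: z = 2.29, |z| > 2 → outlier.
Every other value lies within [-2647.83, 15614.89].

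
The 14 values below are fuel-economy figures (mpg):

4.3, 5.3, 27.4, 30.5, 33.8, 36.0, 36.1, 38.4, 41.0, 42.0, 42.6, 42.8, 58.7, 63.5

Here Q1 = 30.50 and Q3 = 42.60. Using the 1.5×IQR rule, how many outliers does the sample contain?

IQR = 12.10; fences at 30.50 − 18.15 = 12.35 and 42.60 + 18.15 = 60.75.
Outside the cutoffs: 4.3, 5.3, 63.5.

3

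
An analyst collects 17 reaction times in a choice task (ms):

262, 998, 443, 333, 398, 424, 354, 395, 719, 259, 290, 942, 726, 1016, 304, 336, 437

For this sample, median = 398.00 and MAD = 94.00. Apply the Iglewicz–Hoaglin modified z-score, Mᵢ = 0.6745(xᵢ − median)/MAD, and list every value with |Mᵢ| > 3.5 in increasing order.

|Mᵢ| > 3.5 ⇔ |xᵢ − 398.00| > 3.5·94.00/0.6745 = 487.77.
So outliers lie outside [-89.77, 885.77].
942: M = 3.90 → outlier.
998: M = 4.31 → outlier.
1016: M = 4.43 → outlier.

942, 998, 1016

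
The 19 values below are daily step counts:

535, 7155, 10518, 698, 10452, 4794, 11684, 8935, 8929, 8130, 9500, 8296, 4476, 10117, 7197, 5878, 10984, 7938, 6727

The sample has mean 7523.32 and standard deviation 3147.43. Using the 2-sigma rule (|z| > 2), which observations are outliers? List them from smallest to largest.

Cutoffs at x̄ ± 2s: 7523.32 ± 2·3147.43 = [1228.46, 13818.18].
535: z = -2.22, |z| > 2 → outlier.
698: z = -2.17, |z| > 2 → outlier.
Every other value lies within [1228.46, 13818.18].

535, 698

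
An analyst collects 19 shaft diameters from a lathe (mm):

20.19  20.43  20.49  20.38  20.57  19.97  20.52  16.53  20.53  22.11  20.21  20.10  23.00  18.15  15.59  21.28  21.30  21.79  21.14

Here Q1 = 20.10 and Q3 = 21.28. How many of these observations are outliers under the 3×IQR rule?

IQR = 1.18; fences at 20.10 − 3.54 = 16.56 and 21.28 + 3.54 = 24.82.
Outside the cutoffs: 15.59, 16.53.

2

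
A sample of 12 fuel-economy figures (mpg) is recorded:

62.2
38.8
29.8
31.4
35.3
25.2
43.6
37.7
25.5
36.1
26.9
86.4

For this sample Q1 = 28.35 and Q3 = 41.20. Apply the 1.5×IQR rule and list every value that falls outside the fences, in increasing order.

IQR = Q3 − Q1 = 41.20 − 28.35 = 12.85.
Lower fence = Q1 − 1.5·IQR = 28.35 − 19.275 = 9.075.
Upper fence = Q3 + 1.5·IQR = 41.20 + 19.275 = 60.475.
62.2 > 60.475 → outlier.
86.4 > 60.475 → outlier.
All remaining values lie within [9.075, 60.475].

62.2, 86.4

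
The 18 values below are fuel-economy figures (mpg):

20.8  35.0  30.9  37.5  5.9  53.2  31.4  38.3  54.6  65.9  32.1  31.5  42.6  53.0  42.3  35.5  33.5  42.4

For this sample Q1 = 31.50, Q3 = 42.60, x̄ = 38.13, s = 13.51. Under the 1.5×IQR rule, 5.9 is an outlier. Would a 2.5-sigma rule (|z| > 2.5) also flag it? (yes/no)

z = (5.9 − 38.13) / 13.51 = -2.39.
|z| = 2.39 ≤ 2.5.

no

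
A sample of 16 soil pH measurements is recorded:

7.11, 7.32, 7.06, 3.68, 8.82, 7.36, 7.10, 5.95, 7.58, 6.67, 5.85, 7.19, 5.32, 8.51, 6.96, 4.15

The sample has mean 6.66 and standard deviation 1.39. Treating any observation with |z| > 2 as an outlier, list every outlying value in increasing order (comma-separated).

Cutoffs at x̄ ± 2s: 6.66 ± 2·1.39 = [3.88, 9.44].
3.68: z = -2.14, |z| > 2 → outlier.
Every other value lies within [3.88, 9.44].

3.68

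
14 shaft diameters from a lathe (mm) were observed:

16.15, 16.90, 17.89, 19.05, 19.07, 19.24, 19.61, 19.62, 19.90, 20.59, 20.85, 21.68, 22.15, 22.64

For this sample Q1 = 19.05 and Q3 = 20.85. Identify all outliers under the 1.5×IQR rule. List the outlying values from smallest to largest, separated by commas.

16.15

IQR = Q3 − Q1 = 20.85 − 19.05 = 1.80.
Lower fence = Q1 − 1.5·IQR = 19.05 − 2.70 = 16.35.
Upper fence = Q3 + 1.5·IQR = 20.85 + 2.70 = 23.55.
16.15 < 16.35 → outlier.
All remaining values lie within [16.35, 23.55].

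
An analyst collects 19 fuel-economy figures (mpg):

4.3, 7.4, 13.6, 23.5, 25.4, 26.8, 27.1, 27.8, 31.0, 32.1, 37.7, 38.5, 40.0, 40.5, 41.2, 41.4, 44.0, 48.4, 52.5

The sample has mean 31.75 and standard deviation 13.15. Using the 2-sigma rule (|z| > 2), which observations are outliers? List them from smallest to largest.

4.3

Cutoffs at x̄ ± 2s: 31.75 ± 2·13.15 = [5.45, 58.05].
4.3: z = -2.09, |z| > 2 → outlier.
Every other value lies within [5.45, 58.05].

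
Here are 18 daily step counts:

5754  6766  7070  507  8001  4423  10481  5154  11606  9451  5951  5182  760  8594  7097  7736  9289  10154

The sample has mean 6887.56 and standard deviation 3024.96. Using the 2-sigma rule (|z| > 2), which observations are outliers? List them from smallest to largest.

507, 760

Cutoffs at x̄ ± 2s: 6887.56 ± 2·3024.96 = [837.64, 12937.48].
507: z = -2.11, |z| > 2 → outlier.
760: z = -2.03, |z| > 2 → outlier.
Every other value lies within [837.64, 12937.48].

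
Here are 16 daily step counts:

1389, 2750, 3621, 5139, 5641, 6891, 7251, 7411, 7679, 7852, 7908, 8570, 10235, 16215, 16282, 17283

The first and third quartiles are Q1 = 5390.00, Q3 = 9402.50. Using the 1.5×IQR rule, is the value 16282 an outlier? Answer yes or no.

yes

IQR = Q3 − Q1 = 9402.50 − 5390.00 = 4012.50.
Lower fence = Q1 − 1.5·IQR = 5390.00 − 6018.75 = -628.75.
Upper fence = Q3 + 1.5·IQR = 9402.50 + 6018.75 = 15421.25.
16282 lies above the upper fence.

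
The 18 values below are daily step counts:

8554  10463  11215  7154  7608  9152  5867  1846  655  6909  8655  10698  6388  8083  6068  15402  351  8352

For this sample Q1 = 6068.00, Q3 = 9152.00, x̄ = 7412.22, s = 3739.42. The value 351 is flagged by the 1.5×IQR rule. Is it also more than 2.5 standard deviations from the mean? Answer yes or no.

no

z = (351 − 7412.22) / 3739.42 = -1.89.
|z| = 1.89 ≤ 2.5.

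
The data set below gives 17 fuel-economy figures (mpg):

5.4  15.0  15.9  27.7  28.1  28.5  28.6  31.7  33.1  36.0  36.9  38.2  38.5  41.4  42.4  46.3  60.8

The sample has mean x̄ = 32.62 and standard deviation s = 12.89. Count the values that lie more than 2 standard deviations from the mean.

Cutoffs: x̄ ± 2s = [6.84, 58.40].
Outside the cutoffs: 5.4, 60.8.

2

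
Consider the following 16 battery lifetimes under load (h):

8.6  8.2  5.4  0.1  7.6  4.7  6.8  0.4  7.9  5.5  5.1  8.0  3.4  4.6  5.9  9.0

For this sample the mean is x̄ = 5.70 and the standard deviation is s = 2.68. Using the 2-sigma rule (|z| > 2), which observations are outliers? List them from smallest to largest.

Cutoffs at x̄ ± 2s: 5.70 ± 2·2.68 = [0.34, 11.06].
0.1: z = -2.09, |z| > 2 → outlier.
Every other value lies within [0.34, 11.06].

0.1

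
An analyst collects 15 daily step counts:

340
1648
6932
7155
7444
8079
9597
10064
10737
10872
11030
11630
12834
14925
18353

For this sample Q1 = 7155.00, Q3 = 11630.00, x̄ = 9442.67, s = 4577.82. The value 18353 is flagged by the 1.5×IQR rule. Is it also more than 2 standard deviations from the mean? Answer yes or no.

no

z = (18353 − 9442.67) / 4577.82 = 1.95.
|z| = 1.95 ≤ 2.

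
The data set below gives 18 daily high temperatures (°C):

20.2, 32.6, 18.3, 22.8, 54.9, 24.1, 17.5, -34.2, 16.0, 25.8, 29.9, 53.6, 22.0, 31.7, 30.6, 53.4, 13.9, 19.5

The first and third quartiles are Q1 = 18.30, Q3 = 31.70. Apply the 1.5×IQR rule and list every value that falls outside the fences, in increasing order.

-34.2, 53.4, 53.6, 54.9

IQR = Q3 − Q1 = 31.70 − 18.30 = 13.40.
Lower fence = Q1 − 1.5·IQR = 18.30 − 20.10 = -1.80.
Upper fence = Q3 + 1.5·IQR = 31.70 + 20.10 = 51.80.
-34.2 < -1.80 → outlier.
53.4 > 51.80 → outlier.
53.6 > 51.80 → outlier.
54.9 > 51.80 → outlier.
All remaining values lie within [-1.80, 51.80].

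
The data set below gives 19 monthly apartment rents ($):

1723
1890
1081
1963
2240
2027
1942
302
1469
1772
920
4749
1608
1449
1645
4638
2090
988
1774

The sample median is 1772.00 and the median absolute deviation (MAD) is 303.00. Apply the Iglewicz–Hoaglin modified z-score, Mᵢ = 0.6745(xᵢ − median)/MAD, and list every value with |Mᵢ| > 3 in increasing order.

302, 4638, 4749

|Mᵢ| > 3 ⇔ |xᵢ − 1772.00| > 3·303.00/0.6745 = 1347.66.
So outliers lie outside [424.34, 3119.66].
302: M = -3.27 → outlier.
4638: M = 6.38 → outlier.
4749: M = 6.63 → outlier.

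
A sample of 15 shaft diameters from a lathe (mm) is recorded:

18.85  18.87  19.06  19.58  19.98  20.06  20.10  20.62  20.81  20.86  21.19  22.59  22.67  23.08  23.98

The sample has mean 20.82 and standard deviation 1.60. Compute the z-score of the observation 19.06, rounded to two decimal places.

-1.10

z = (19.06 − 20.82) / 1.60 = -1.10.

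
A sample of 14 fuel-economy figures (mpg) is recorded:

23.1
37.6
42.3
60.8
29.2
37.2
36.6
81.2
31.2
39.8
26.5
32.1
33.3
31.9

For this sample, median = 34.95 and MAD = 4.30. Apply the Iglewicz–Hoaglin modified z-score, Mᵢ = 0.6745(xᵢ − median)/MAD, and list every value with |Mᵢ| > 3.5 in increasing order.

|Mᵢ| > 3.5 ⇔ |xᵢ − 34.95| > 3.5·4.30/0.6745 = 22.31.
So outliers lie outside [12.64, 57.26].
60.8: M = 4.05 → outlier.
81.2: M = 7.25 → outlier.

60.8, 81.2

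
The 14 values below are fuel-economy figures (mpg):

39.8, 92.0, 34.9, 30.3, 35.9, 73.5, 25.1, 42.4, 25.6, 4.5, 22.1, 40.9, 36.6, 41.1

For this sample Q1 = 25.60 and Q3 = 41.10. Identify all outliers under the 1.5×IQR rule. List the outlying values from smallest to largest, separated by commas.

IQR = Q3 − Q1 = 41.10 − 25.60 = 15.50.
Lower fence = Q1 − 1.5·IQR = 25.60 − 23.25 = 2.35.
Upper fence = Q3 + 1.5·IQR = 41.10 + 23.25 = 64.35.
73.5 > 64.35 → outlier.
92.0 > 64.35 → outlier.
All remaining values lie within [2.35, 64.35].

73.5, 92.0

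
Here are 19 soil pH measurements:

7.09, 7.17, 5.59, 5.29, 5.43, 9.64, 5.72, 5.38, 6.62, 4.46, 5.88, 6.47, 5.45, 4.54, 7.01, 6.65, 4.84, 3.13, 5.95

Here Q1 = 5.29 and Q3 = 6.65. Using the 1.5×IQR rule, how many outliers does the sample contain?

2

IQR = 1.36; fences at 5.29 − 2.04 = 3.25 and 6.65 + 2.04 = 8.69.
Outside the cutoffs: 3.13, 9.64.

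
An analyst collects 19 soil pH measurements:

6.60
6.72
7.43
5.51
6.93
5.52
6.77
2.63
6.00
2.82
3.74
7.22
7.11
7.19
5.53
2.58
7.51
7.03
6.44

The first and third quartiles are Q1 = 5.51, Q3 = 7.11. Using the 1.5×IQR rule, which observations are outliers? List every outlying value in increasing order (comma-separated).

2.58, 2.63, 2.82

IQR = Q3 − Q1 = 7.11 − 5.51 = 1.60.
Lower fence = Q1 − 1.5·IQR = 5.51 − 2.40 = 3.11.
Upper fence = Q3 + 1.5·IQR = 7.11 + 2.40 = 9.51.
2.58 < 3.11 → outlier.
2.63 < 3.11 → outlier.
2.82 < 3.11 → outlier.
All remaining values lie within [3.11, 9.51].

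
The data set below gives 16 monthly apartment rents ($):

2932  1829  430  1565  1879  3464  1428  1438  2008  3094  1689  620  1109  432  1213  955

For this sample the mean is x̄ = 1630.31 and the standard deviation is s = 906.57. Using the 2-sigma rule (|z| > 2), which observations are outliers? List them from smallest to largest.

Cutoffs at x̄ ± 2s: 1630.31 ± 2·906.57 = [-182.83, 3443.45].
3464: z = 2.02, |z| > 2 → outlier.
Every other value lies within [-182.83, 3443.45].

3464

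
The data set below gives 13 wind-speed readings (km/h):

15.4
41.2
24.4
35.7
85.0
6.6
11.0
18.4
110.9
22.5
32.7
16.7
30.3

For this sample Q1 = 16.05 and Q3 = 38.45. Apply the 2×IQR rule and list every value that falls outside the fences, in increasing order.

85.0, 110.9

IQR = Q3 − Q1 = 38.45 − 16.05 = 22.40.
Lower fence = Q1 − 2·IQR = 16.05 − 44.80 = -28.75.
Upper fence = Q3 + 2·IQR = 38.45 + 44.80 = 83.25.
85.0 > 83.25 → outlier.
110.9 > 83.25 → outlier.
All remaining values lie within [-28.75, 83.25].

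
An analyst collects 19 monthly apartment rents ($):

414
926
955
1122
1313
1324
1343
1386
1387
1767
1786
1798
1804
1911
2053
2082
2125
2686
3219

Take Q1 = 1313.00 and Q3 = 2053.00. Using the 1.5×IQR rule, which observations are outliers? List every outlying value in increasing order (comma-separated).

IQR = Q3 − Q1 = 2053.00 − 1313.00 = 740.00.
Lower fence = Q1 − 1.5·IQR = 1313.00 − 1110.00 = 203.00.
Upper fence = Q3 + 1.5·IQR = 2053.00 + 1110.00 = 3163.00.
3219 > 3163.00 → outlier.
All remaining values lie within [203.00, 3163.00].

3219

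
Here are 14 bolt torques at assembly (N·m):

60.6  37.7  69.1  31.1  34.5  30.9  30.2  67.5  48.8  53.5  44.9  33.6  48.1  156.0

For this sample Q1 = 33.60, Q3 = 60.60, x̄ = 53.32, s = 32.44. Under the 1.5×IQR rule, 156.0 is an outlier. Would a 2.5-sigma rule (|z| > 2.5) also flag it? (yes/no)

yes

z = (156.0 − 53.32) / 32.44 = 3.17.
|z| = 3.17 > 2.5.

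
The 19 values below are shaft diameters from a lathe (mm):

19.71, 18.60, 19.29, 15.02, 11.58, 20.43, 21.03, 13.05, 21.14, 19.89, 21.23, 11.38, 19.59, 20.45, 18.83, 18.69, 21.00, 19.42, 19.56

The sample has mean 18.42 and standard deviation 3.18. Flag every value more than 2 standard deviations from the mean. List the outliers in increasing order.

11.38, 11.58

Cutoffs at x̄ ± 2s: 18.42 ± 2·3.18 = [12.06, 24.78].
11.38: z = -2.21, |z| > 2 → outlier.
11.58: z = -2.15, |z| > 2 → outlier.
Every other value lies within [12.06, 24.78].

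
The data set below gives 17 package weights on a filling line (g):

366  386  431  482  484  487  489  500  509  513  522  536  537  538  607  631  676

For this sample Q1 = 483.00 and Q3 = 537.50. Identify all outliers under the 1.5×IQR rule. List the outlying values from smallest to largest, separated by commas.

IQR = Q3 − Q1 = 537.50 − 483.00 = 54.50.
Lower fence = Q1 − 1.5·IQR = 483.00 − 81.75 = 401.25.
Upper fence = Q3 + 1.5·IQR = 537.50 + 81.75 = 619.25.
366 < 401.25 → outlier.
386 < 401.25 → outlier.
631 > 619.25 → outlier.
676 > 619.25 → outlier.
All remaining values lie within [401.25, 619.25].

366, 386, 631, 676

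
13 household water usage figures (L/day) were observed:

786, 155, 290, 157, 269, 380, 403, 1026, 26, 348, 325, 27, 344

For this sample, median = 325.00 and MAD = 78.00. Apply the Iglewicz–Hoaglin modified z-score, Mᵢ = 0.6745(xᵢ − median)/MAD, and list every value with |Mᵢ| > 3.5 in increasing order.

|Mᵢ| > 3.5 ⇔ |xᵢ − 325.00| > 3.5·78.00/0.6745 = 404.74.
So outliers lie outside [-79.74, 729.74].
786: M = 3.99 → outlier.
1026: M = 6.06 → outlier.

786, 1026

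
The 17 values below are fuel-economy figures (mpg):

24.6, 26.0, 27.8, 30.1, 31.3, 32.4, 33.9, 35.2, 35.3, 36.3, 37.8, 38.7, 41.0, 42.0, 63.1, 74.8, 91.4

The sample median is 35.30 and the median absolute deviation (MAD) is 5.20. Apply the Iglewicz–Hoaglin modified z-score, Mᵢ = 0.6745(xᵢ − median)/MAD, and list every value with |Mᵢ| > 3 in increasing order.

|Mᵢ| > 3 ⇔ |xᵢ − 35.30| > 3·5.20/0.6745 = 23.13.
So outliers lie outside [12.17, 58.43].
63.1: M = 3.61 → outlier.
74.8: M = 5.12 → outlier.
91.4: M = 7.28 → outlier.

63.1, 74.8, 91.4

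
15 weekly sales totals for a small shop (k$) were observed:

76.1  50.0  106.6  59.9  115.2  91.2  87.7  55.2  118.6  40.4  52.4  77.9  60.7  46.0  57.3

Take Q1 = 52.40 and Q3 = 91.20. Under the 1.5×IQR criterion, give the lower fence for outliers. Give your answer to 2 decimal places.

IQR = Q3 − Q1 = 91.20 − 52.40 = 38.80.
Lower fence = Q1 − 1.5·IQR = 52.40 − 58.20 = -5.80.
Upper fence = Q3 + 1.5·IQR = 91.20 + 58.20 = 149.40.

-5.80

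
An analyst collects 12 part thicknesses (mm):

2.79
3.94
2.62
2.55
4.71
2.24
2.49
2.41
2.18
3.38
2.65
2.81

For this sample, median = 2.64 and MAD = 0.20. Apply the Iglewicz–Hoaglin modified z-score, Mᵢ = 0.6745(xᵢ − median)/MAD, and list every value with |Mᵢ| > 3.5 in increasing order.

|Mᵢ| > 3.5 ⇔ |xᵢ − 2.64| > 3.5·0.20/0.6745 = 1.04.
So outliers lie outside [1.60, 3.68].
3.94: M = 4.38 → outlier.
4.71: M = 6.98 → outlier.

3.94, 4.71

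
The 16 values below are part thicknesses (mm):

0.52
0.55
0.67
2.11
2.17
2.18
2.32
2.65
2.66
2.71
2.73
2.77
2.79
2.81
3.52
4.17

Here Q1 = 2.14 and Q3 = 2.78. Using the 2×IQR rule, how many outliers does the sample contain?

4

IQR = 0.64; fences at 2.14 − 1.28 = 0.86 and 2.78 + 1.28 = 4.06.
Outside the cutoffs: 0.52, 0.55, 0.67, 4.17.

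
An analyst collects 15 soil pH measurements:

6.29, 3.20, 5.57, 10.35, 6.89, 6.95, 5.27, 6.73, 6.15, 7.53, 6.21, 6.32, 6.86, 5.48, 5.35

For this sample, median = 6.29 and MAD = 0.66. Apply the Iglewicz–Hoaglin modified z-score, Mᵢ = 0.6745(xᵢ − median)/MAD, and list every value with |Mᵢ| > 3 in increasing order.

3.20, 10.35

|Mᵢ| > 3 ⇔ |xᵢ − 6.29| > 3·0.66/0.6745 = 2.94.
So outliers lie outside [3.35, 9.23].
3.20: M = -3.16 → outlier.
10.35: M = 4.15 → outlier.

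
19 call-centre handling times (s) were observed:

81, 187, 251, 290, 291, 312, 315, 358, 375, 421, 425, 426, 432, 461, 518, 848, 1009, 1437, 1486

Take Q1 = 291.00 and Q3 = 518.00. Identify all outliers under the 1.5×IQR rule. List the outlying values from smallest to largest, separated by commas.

IQR = Q3 − Q1 = 518.00 − 291.00 = 227.00.
Lower fence = Q1 − 1.5·IQR = 291.00 − 340.50 = -49.50.
Upper fence = Q3 + 1.5·IQR = 518.00 + 340.50 = 858.50.
1009 > 858.50 → outlier.
1437 > 858.50 → outlier.
1486 > 858.50 → outlier.
All remaining values lie within [-49.50, 858.50].

1009, 1437, 1486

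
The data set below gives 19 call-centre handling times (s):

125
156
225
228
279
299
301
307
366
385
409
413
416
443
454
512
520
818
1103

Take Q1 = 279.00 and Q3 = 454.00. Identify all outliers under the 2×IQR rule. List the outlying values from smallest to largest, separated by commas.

818, 1103

IQR = Q3 − Q1 = 454.00 − 279.00 = 175.00.
Lower fence = Q1 − 2·IQR = 279.00 − 350.00 = -71.00.
Upper fence = Q3 + 2·IQR = 454.00 + 350.00 = 804.00.
818 > 804.00 → outlier.
1103 > 804.00 → outlier.
All remaining values lie within [-71.00, 804.00].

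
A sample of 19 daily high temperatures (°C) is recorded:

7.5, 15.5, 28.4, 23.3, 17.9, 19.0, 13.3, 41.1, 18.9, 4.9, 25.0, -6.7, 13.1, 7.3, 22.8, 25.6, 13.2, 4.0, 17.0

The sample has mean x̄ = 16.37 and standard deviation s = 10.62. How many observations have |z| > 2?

2

Cutoffs: x̄ ± 2s = [-4.87, 37.61].
Outside the cutoffs: -6.7, 41.1.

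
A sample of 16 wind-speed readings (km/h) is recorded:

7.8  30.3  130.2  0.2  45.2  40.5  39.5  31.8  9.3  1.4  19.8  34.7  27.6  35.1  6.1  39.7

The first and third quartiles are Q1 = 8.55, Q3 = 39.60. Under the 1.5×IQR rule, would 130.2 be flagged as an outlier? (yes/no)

yes

IQR = Q3 − Q1 = 39.60 − 8.55 = 31.05.
Lower fence = Q1 − 1.5·IQR = 8.55 − 46.575 = -38.025.
Upper fence = Q3 + 1.5·IQR = 39.60 + 46.575 = 86.175.
130.2 lies above the upper fence.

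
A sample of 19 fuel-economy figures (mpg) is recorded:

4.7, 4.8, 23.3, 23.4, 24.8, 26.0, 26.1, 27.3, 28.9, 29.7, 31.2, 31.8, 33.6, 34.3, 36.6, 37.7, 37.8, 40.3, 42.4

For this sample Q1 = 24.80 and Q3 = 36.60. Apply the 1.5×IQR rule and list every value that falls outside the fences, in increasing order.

IQR = Q3 − Q1 = 36.60 − 24.80 = 11.80.
Lower fence = Q1 − 1.5·IQR = 24.80 − 17.70 = 7.10.
Upper fence = Q3 + 1.5·IQR = 36.60 + 17.70 = 54.30.
4.7 < 7.10 → outlier.
4.8 < 7.10 → outlier.
All remaining values lie within [7.10, 54.30].

4.7, 4.8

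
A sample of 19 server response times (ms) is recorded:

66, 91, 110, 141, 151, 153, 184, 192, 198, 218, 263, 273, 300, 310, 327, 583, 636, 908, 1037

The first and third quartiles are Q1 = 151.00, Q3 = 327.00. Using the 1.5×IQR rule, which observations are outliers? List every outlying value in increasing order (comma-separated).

636, 908, 1037

IQR = Q3 − Q1 = 327.00 − 151.00 = 176.00.
Lower fence = Q1 − 1.5·IQR = 151.00 − 264.00 = -113.00.
Upper fence = Q3 + 1.5·IQR = 327.00 + 264.00 = 591.00.
636 > 591.00 → outlier.
908 > 591.00 → outlier.
1037 > 591.00 → outlier.
All remaining values lie within [-113.00, 591.00].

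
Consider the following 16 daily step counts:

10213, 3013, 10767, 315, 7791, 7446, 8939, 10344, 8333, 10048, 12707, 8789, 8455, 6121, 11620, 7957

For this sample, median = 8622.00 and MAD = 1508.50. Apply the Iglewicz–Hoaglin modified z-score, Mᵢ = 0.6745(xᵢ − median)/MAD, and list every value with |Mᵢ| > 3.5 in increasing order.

|Mᵢ| > 3.5 ⇔ |xᵢ − 8622.00| > 3.5·1508.50/0.6745 = 7827.65.
So outliers lie outside [794.35, 16449.65].
315: M = -3.71 → outlier.

315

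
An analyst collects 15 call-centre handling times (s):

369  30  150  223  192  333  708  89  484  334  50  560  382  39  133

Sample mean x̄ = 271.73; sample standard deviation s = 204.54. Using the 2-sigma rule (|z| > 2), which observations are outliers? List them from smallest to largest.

708

Cutoffs at x̄ ± 2s: 271.73 ± 2·204.54 = [-137.35, 680.81].
708: z = 2.13, |z| > 2 → outlier.
Every other value lies within [-137.35, 680.81].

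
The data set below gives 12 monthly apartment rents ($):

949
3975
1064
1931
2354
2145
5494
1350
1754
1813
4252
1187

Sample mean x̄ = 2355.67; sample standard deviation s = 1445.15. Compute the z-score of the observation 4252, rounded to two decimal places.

1.31

z = (4252 − 2355.67) / 1445.15 = 1.31.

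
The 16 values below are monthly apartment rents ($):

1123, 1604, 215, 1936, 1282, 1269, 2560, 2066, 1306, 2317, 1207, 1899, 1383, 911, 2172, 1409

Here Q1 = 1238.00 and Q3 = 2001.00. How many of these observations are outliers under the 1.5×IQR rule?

0

IQR = 763.00; fences at 1238.00 − 1144.50 = 93.50 and 2001.00 + 1144.50 = 3145.50.
Every value lies within the cutoffs.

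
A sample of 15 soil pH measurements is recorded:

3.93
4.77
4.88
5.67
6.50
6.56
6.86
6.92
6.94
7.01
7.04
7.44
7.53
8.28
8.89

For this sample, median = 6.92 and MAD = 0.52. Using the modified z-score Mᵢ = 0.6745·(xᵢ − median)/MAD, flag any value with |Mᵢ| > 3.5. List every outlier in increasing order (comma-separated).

|Mᵢ| > 3.5 ⇔ |xᵢ − 6.92| > 3.5·0.52/0.6745 = 2.70.
So outliers lie outside [4.22, 9.62].
3.93: M = -3.88 → outlier.

3.93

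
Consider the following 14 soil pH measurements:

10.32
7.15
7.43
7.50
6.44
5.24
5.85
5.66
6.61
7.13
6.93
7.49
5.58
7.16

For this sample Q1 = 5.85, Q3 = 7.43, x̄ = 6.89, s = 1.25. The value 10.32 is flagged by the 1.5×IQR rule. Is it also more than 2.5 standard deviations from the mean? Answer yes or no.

z = (10.32 − 6.89) / 1.25 = 2.74.
|z| = 2.74 > 2.5.

yes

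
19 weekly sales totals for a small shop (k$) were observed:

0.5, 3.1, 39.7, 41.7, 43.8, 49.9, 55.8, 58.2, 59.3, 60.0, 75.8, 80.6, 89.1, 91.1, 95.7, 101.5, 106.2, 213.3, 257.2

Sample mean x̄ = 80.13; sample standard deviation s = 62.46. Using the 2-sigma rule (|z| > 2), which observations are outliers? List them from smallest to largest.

213.3, 257.2

Cutoffs at x̄ ± 2s: 80.13 ± 2·62.46 = [-44.79, 205.05].
213.3: z = 2.13, |z| > 2 → outlier.
257.2: z = 2.83, |z| > 2 → outlier.
Every other value lies within [-44.79, 205.05].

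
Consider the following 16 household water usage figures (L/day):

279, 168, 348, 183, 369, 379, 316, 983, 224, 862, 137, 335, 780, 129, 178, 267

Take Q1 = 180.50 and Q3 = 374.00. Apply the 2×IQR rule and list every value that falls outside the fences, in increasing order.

IQR = Q3 − Q1 = 374.00 − 180.50 = 193.50.
Lower fence = Q1 − 2·IQR = 180.50 − 387.00 = -206.50.
Upper fence = Q3 + 2·IQR = 374.00 + 387.00 = 761.00.
780 > 761.00 → outlier.
862 > 761.00 → outlier.
983 > 761.00 → outlier.
All remaining values lie within [-206.50, 761.00].

780, 862, 983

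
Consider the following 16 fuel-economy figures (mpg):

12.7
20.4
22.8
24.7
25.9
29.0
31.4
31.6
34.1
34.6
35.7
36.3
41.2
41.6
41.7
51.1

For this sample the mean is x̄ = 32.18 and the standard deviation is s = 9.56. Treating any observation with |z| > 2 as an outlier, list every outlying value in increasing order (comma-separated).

12.7

Cutoffs at x̄ ± 2s: 32.18 ± 2·9.56 = [13.06, 51.30].
12.7: z = -2.04, |z| > 2 → outlier.
Every other value lies within [13.06, 51.30].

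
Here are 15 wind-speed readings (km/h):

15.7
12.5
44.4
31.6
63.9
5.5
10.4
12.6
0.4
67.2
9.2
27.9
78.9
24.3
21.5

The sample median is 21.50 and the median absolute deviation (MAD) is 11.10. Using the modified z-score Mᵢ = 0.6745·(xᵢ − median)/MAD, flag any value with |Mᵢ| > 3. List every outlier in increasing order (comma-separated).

78.9

|Mᵢ| > 3 ⇔ |xᵢ − 21.50| > 3·11.10/0.6745 = 49.37.
So outliers lie outside [-27.87, 70.87].
78.9: M = 3.49 → outlier.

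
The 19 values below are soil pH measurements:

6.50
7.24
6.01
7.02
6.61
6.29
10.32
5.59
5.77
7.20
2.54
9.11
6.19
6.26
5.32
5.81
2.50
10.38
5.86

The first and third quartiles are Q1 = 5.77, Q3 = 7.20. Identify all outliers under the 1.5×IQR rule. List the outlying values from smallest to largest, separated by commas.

IQR = Q3 − Q1 = 7.20 − 5.77 = 1.43.
Lower fence = Q1 − 1.5·IQR = 5.77 − 2.145 = 3.625.
Upper fence = Q3 + 1.5·IQR = 7.20 + 2.145 = 9.345.
2.50 < 3.625 → outlier.
2.54 < 3.625 → outlier.
10.32 > 9.345 → outlier.
10.38 > 9.345 → outlier.
All remaining values lie within [3.625, 9.345].

2.50, 2.54, 10.32, 10.38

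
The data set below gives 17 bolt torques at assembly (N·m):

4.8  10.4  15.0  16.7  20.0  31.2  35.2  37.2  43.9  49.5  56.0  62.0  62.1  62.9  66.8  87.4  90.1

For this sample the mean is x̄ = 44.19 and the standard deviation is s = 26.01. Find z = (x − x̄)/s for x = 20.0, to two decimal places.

z = (20.0 − 44.19) / 26.01 = -0.93.

-0.93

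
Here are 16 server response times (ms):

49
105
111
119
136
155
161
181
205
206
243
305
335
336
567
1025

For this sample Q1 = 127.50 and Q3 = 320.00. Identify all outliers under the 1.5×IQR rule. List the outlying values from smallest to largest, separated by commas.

IQR = Q3 − Q1 = 320.00 − 127.50 = 192.50.
Lower fence = Q1 − 1.5·IQR = 127.50 − 288.75 = -161.25.
Upper fence = Q3 + 1.5·IQR = 320.00 + 288.75 = 608.75.
1025 > 608.75 → outlier.
All remaining values lie within [-161.25, 608.75].

1025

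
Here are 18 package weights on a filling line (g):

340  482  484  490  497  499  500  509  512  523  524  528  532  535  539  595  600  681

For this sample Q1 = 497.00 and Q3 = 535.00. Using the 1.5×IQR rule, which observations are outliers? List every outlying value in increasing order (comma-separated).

IQR = Q3 − Q1 = 535.00 − 497.00 = 38.00.
Lower fence = Q1 − 1.5·IQR = 497.00 − 57.00 = 440.00.
Upper fence = Q3 + 1.5·IQR = 535.00 + 57.00 = 592.00.
340 < 440.00 → outlier.
595 > 592.00 → outlier.
600 > 592.00 → outlier.
681 > 592.00 → outlier.
All remaining values lie within [440.00, 592.00].

340, 595, 600, 681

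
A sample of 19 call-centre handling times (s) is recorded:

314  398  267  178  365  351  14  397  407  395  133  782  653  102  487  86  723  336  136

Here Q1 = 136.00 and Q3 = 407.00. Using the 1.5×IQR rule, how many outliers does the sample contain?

IQR = 271.00; fences at 136.00 − 406.50 = -270.50 and 407.00 + 406.50 = 813.50.
Every value lies within the cutoffs.

0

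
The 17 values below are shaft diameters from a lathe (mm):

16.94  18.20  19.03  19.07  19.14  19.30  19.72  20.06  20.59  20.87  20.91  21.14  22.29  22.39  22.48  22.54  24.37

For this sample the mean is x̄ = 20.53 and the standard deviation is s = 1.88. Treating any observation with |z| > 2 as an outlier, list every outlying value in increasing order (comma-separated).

Cutoffs at x̄ ± 2s: 20.53 ± 2·1.88 = [16.77, 24.29].
24.37: z = 2.04, |z| > 2 → outlier.
Every other value lies within [16.77, 24.29].

24.37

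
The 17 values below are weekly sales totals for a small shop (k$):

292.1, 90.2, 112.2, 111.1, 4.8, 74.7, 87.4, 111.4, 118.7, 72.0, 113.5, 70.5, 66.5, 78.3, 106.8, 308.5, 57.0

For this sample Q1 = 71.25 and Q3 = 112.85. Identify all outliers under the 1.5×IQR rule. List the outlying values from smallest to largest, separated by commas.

IQR = Q3 − Q1 = 112.85 − 71.25 = 41.60.
Lower fence = Q1 − 1.5·IQR = 71.25 − 62.40 = 8.85.
Upper fence = Q3 + 1.5·IQR = 112.85 + 62.40 = 175.25.
4.8 < 8.85 → outlier.
292.1 > 175.25 → outlier.
308.5 > 175.25 → outlier.
All remaining values lie within [8.85, 175.25].

4.8, 292.1, 308.5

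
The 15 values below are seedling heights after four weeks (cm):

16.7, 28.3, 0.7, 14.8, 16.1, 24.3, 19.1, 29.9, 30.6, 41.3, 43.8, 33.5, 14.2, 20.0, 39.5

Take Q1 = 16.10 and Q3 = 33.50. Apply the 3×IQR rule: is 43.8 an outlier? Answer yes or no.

no

IQR = Q3 − Q1 = 33.50 − 16.10 = 17.40.
Lower fence = Q1 − 3·IQR = 16.10 − 52.20 = -36.10.
Upper fence = Q3 + 3·IQR = 33.50 + 52.20 = 85.70.
43.8 lies within [-36.10, 85.70].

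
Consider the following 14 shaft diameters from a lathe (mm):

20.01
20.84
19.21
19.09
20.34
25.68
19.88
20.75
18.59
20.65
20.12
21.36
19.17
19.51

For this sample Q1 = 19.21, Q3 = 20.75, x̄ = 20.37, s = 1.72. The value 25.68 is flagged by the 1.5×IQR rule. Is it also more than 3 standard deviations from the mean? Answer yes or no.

z = (25.68 − 20.37) / 1.72 = 3.09.
|z| = 3.09 > 3.

yes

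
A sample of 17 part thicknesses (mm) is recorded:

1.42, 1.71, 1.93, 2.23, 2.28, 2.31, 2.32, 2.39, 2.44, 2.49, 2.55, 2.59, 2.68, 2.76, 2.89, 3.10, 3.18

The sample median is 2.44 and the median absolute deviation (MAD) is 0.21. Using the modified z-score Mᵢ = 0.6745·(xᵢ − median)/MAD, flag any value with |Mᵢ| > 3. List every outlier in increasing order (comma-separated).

|Mᵢ| > 3 ⇔ |xᵢ − 2.44| > 3·0.21/0.6745 = 0.93.
So outliers lie outside [1.51, 3.37].
1.42: M = -3.28 → outlier.

1.42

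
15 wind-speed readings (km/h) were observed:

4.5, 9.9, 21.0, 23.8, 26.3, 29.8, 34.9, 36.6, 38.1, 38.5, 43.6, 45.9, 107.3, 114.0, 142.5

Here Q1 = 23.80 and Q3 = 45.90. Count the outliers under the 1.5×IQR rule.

IQR = 22.10; fences at 23.80 − 33.15 = -9.35 and 45.90 + 33.15 = 79.05.
Outside the cutoffs: 107.3, 114.0, 142.5.

3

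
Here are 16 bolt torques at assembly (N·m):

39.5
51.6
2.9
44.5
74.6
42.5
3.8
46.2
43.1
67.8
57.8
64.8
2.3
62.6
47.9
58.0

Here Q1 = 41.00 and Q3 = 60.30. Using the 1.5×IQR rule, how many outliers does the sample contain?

3

IQR = 19.30; fences at 41.00 − 28.95 = 12.05 and 60.30 + 28.95 = 89.25.
Outside the cutoffs: 2.3, 2.9, 3.8.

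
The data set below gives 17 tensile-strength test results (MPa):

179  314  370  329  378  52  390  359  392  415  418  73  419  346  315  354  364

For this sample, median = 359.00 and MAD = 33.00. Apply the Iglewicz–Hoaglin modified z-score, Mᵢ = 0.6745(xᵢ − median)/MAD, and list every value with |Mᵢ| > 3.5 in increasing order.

52, 73, 179

|Mᵢ| > 3.5 ⇔ |xᵢ − 359.00| > 3.5·33.00/0.6745 = 171.24.
So outliers lie outside [187.76, 530.24].
52: M = -6.27 → outlier.
73: M = -5.85 → outlier.
179: M = -3.68 → outlier.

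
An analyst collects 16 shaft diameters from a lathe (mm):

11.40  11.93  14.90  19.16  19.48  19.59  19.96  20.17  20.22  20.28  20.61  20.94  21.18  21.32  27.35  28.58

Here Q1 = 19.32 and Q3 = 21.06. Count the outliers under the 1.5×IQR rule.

5

IQR = 1.74; fences at 19.32 − 2.61 = 16.71 and 21.06 + 2.61 = 23.67.
Outside the cutoffs: 11.40, 11.93, 14.90, 27.35, 28.58.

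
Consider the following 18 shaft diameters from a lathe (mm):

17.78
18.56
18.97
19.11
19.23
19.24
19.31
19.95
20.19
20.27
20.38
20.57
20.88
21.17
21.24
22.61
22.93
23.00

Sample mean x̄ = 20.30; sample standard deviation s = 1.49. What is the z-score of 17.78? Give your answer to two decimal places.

-1.69

z = (17.78 − 20.30) / 1.49 = -1.69.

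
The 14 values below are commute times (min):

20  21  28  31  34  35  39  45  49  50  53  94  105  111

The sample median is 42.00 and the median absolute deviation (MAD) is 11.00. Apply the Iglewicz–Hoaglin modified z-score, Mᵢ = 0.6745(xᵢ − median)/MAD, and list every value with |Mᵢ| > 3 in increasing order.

94, 105, 111

|Mᵢ| > 3 ⇔ |xᵢ − 42.00| > 3·11.00/0.6745 = 48.93.
So outliers lie outside [-6.93, 90.93].
94: M = 3.19 → outlier.
105: M = 3.86 → outlier.
111: M = 4.23 → outlier.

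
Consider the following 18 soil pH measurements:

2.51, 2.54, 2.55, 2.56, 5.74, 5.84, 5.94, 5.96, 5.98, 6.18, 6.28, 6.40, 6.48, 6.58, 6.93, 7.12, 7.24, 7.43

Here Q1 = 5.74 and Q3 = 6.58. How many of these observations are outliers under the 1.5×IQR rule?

IQR = 0.84; fences at 5.74 − 1.26 = 4.48 and 6.58 + 1.26 = 7.84.
Outside the cutoffs: 2.51, 2.54, 2.55, 2.56.

4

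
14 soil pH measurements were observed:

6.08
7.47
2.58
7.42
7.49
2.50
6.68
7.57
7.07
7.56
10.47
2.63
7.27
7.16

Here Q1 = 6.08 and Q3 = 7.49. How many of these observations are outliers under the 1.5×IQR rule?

IQR = 1.41; fences at 6.08 − 2.115 = 3.965 and 7.49 + 2.115 = 9.605.
Outside the cutoffs: 2.50, 2.58, 2.63, 10.47.

4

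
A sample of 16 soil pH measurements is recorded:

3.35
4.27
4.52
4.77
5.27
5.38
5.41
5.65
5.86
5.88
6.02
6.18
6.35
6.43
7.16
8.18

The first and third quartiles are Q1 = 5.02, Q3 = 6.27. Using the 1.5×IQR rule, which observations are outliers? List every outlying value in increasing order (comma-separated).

8.18

IQR = Q3 − Q1 = 6.27 − 5.02 = 1.25.
Lower fence = Q1 − 1.5·IQR = 5.02 − 1.875 = 3.145.
Upper fence = Q3 + 1.5·IQR = 6.27 + 1.875 = 8.145.
8.18 > 8.145 → outlier.
All remaining values lie within [3.145, 8.145].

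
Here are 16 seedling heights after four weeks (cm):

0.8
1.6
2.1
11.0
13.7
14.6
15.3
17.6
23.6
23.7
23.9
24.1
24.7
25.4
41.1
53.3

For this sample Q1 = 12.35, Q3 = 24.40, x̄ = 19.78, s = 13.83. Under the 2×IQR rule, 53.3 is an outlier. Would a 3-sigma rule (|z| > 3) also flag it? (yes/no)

no

z = (53.3 − 19.78) / 13.83 = 2.42.
|z| = 2.42 ≤ 3.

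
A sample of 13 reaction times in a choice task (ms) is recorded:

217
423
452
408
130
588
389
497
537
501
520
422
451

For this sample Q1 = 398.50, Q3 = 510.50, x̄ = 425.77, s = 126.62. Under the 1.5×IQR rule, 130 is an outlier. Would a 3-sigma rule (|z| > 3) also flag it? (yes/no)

z = (130 − 425.77) / 126.62 = -2.34.
|z| = 2.34 ≤ 3.

no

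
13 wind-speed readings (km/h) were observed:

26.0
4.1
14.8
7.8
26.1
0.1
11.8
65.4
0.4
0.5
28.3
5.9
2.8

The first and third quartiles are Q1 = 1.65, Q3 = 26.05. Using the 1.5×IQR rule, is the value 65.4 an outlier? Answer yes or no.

IQR = Q3 − Q1 = 26.05 − 1.65 = 24.40.
Lower fence = Q1 − 1.5·IQR = 1.65 − 36.60 = -34.95.
Upper fence = Q3 + 1.5·IQR = 26.05 + 36.60 = 62.65.
65.4 lies above the upper fence.

yes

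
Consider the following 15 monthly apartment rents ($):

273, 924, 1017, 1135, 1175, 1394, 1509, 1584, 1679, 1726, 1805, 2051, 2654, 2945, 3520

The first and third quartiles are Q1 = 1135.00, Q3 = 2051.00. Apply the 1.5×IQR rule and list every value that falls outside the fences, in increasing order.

3520

IQR = Q3 − Q1 = 2051.00 − 1135.00 = 916.00.
Lower fence = Q1 − 1.5·IQR = 1135.00 − 1374.00 = -239.00.
Upper fence = Q3 + 1.5·IQR = 2051.00 + 1374.00 = 3425.00.
3520 > 3425.00 → outlier.
All remaining values lie within [-239.00, 3425.00].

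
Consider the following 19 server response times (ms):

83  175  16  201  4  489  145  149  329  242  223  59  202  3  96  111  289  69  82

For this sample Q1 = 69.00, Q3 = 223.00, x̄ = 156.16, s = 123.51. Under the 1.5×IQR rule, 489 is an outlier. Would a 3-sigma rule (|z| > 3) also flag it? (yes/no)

no

z = (489 − 156.16) / 123.51 = 2.69.
|z| = 2.69 ≤ 3.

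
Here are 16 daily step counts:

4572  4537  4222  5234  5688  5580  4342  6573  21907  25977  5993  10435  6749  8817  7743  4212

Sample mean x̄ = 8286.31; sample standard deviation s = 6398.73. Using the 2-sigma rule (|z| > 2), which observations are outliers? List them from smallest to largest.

21907, 25977

Cutoffs at x̄ ± 2s: 8286.31 ± 2·6398.73 = [-4511.15, 21083.77].
21907: z = 2.13, |z| > 2 → outlier.
25977: z = 2.76, |z| > 2 → outlier.
Every other value lies within [-4511.15, 21083.77].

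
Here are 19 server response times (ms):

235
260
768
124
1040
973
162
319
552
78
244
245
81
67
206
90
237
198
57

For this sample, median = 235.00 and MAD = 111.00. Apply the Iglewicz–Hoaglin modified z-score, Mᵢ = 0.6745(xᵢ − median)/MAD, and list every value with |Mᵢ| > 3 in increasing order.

768, 973, 1040

|Mᵢ| > 3 ⇔ |xᵢ − 235.00| > 3·111.00/0.6745 = 493.70.
So outliers lie outside [-258.70, 728.70].
768: M = 3.24 → outlier.
973: M = 4.48 → outlier.
1040: M = 4.89 → outlier.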